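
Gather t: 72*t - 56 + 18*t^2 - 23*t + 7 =18*t^2 + 49*t - 49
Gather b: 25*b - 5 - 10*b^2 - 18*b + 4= -10*b^2 + 7*b - 1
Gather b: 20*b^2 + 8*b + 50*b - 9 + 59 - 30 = 20*b^2 + 58*b + 20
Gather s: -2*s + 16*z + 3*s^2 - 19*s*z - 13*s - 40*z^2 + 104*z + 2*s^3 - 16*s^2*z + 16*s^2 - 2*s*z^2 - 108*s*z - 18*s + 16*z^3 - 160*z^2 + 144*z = 2*s^3 + s^2*(19 - 16*z) + s*(-2*z^2 - 127*z - 33) + 16*z^3 - 200*z^2 + 264*z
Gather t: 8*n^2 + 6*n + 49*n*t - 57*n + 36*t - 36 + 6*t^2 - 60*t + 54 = 8*n^2 - 51*n + 6*t^2 + t*(49*n - 24) + 18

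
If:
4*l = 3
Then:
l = 3/4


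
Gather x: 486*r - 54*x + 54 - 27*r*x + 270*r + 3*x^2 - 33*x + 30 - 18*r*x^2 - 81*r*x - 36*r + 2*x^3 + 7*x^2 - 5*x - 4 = 720*r + 2*x^3 + x^2*(10 - 18*r) + x*(-108*r - 92) + 80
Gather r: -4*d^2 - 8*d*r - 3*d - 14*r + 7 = -4*d^2 - 3*d + r*(-8*d - 14) + 7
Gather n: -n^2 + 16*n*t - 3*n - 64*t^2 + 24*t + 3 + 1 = -n^2 + n*(16*t - 3) - 64*t^2 + 24*t + 4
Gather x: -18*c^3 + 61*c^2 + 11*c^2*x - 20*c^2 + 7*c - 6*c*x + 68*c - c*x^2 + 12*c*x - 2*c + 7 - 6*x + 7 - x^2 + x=-18*c^3 + 41*c^2 + 73*c + x^2*(-c - 1) + x*(11*c^2 + 6*c - 5) + 14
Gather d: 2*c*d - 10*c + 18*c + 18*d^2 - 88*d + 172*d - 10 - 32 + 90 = 8*c + 18*d^2 + d*(2*c + 84) + 48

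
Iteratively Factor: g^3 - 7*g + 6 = (g - 2)*(g^2 + 2*g - 3) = (g - 2)*(g + 3)*(g - 1)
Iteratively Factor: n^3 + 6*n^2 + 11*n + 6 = (n + 3)*(n^2 + 3*n + 2) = (n + 2)*(n + 3)*(n + 1)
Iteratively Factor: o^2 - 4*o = (o)*(o - 4)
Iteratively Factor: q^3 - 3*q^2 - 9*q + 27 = (q - 3)*(q^2 - 9) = (q - 3)^2*(q + 3)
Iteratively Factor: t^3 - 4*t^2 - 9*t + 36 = (t - 4)*(t^2 - 9) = (t - 4)*(t - 3)*(t + 3)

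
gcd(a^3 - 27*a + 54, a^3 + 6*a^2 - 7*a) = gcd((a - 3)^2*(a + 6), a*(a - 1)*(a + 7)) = 1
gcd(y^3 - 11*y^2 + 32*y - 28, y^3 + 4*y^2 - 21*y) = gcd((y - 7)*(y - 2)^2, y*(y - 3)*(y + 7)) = 1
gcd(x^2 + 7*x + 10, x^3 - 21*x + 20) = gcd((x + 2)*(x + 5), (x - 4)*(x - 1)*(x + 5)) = x + 5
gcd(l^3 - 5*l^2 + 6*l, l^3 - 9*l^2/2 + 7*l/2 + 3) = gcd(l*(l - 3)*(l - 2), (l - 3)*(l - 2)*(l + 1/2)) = l^2 - 5*l + 6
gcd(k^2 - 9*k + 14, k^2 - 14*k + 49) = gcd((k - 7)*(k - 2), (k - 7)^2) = k - 7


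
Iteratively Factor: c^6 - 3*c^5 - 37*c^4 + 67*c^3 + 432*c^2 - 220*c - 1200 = (c - 2)*(c^5 - c^4 - 39*c^3 - 11*c^2 + 410*c + 600) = (c - 2)*(c + 2)*(c^4 - 3*c^3 - 33*c^2 + 55*c + 300) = (c - 2)*(c + 2)*(c + 4)*(c^3 - 7*c^2 - 5*c + 75) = (c - 2)*(c + 2)*(c + 3)*(c + 4)*(c^2 - 10*c + 25) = (c - 5)*(c - 2)*(c + 2)*(c + 3)*(c + 4)*(c - 5)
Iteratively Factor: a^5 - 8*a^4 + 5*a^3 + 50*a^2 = (a + 2)*(a^4 - 10*a^3 + 25*a^2) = (a - 5)*(a + 2)*(a^3 - 5*a^2) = a*(a - 5)*(a + 2)*(a^2 - 5*a) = a^2*(a - 5)*(a + 2)*(a - 5)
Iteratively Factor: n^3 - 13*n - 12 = (n - 4)*(n^2 + 4*n + 3) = (n - 4)*(n + 3)*(n + 1)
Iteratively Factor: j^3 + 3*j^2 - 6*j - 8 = (j + 4)*(j^2 - j - 2) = (j - 2)*(j + 4)*(j + 1)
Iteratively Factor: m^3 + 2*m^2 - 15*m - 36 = (m + 3)*(m^2 - m - 12) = (m + 3)^2*(m - 4)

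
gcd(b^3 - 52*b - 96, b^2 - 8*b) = b - 8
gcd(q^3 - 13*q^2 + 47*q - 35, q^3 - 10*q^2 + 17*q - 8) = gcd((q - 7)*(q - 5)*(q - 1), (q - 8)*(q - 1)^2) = q - 1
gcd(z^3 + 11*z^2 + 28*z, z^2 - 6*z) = z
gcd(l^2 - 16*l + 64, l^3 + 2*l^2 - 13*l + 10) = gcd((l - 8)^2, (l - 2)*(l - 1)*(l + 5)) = 1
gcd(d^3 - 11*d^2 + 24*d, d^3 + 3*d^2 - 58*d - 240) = d - 8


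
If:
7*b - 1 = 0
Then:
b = 1/7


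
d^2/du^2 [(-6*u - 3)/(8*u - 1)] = -480/(8*u - 1)^3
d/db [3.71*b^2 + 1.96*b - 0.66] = 7.42*b + 1.96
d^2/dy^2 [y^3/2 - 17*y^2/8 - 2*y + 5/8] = 3*y - 17/4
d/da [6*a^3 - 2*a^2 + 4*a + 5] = 18*a^2 - 4*a + 4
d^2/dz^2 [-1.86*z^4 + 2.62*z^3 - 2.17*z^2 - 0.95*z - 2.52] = -22.32*z^2 + 15.72*z - 4.34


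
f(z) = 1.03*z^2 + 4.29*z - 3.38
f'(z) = 2.06*z + 4.29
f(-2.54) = -7.63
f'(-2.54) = -0.94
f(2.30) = 11.94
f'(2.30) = 9.03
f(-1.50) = -7.50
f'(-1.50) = 1.20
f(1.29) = 3.87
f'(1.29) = 6.95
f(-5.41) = 3.56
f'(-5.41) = -6.85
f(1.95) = 8.90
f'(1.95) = 8.31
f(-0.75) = -6.02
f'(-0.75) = 2.74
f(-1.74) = -7.73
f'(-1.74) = 0.71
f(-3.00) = -6.98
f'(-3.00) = -1.89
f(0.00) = -3.38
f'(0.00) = 4.29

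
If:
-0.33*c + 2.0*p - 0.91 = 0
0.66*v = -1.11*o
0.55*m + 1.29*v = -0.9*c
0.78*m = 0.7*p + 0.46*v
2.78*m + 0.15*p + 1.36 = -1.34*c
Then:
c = -3.00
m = 0.96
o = -1.00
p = -0.04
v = 1.68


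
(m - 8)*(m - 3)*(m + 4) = m^3 - 7*m^2 - 20*m + 96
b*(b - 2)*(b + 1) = b^3 - b^2 - 2*b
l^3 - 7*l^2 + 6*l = l*(l - 6)*(l - 1)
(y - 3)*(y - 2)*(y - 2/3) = y^3 - 17*y^2/3 + 28*y/3 - 4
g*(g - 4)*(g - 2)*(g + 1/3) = g^4 - 17*g^3/3 + 6*g^2 + 8*g/3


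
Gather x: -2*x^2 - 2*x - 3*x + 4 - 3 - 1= -2*x^2 - 5*x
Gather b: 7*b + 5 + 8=7*b + 13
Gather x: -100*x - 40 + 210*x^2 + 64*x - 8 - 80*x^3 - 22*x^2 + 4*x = -80*x^3 + 188*x^2 - 32*x - 48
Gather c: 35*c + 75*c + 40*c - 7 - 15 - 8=150*c - 30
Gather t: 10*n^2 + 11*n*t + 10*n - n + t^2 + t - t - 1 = 10*n^2 + 11*n*t + 9*n + t^2 - 1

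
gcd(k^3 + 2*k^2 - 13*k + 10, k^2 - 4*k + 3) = k - 1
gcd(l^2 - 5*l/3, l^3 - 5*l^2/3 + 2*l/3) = l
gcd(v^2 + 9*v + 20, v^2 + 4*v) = v + 4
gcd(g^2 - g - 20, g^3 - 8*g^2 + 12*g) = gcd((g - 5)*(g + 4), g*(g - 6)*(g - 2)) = 1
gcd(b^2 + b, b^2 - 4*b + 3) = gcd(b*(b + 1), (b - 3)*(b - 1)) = 1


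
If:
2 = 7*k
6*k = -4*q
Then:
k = 2/7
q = -3/7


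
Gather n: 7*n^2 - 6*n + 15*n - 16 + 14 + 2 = 7*n^2 + 9*n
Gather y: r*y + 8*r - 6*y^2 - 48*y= 8*r - 6*y^2 + y*(r - 48)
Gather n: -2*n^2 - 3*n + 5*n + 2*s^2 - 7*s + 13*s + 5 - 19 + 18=-2*n^2 + 2*n + 2*s^2 + 6*s + 4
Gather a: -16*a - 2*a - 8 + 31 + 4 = 27 - 18*a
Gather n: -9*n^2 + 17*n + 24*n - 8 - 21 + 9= -9*n^2 + 41*n - 20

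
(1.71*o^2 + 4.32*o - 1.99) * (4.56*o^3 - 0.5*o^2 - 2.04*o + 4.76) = 7.7976*o^5 + 18.8442*o^4 - 14.7228*o^3 + 0.321799999999999*o^2 + 24.6228*o - 9.4724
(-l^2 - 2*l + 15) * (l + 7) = -l^3 - 9*l^2 + l + 105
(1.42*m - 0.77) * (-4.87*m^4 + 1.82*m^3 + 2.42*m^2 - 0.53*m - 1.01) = -6.9154*m^5 + 6.3343*m^4 + 2.035*m^3 - 2.616*m^2 - 1.0261*m + 0.7777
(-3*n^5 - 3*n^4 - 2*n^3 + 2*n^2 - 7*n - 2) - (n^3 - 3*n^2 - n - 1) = -3*n^5 - 3*n^4 - 3*n^3 + 5*n^2 - 6*n - 1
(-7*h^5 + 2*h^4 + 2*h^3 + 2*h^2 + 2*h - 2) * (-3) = 21*h^5 - 6*h^4 - 6*h^3 - 6*h^2 - 6*h + 6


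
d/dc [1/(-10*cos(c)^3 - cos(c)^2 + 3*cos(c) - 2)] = (-30*cos(c)^2 - 2*cos(c) + 3)*sin(c)/(10*cos(c)^3 + cos(c)^2 - 3*cos(c) + 2)^2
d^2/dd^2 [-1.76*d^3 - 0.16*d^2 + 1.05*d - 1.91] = -10.56*d - 0.32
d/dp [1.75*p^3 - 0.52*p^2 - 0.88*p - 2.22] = 5.25*p^2 - 1.04*p - 0.88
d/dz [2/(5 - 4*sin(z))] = 8*cos(z)/(4*sin(z) - 5)^2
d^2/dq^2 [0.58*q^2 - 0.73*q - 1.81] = 1.16000000000000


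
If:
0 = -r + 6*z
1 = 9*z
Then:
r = 2/3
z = 1/9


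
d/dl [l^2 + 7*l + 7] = 2*l + 7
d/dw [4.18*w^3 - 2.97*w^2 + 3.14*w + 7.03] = 12.54*w^2 - 5.94*w + 3.14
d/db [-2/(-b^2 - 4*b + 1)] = 4*(-b - 2)/(b^2 + 4*b - 1)^2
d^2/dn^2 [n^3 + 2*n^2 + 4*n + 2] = 6*n + 4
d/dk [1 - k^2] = -2*k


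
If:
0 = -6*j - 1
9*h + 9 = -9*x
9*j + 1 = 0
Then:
No Solution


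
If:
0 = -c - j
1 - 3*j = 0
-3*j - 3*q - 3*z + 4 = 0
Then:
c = -1/3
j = 1/3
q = 1 - z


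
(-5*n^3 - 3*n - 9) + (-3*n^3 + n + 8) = -8*n^3 - 2*n - 1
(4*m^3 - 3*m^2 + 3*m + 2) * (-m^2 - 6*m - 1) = -4*m^5 - 21*m^4 + 11*m^3 - 17*m^2 - 15*m - 2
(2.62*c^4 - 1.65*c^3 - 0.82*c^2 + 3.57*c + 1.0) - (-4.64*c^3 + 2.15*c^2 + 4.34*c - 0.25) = 2.62*c^4 + 2.99*c^3 - 2.97*c^2 - 0.77*c + 1.25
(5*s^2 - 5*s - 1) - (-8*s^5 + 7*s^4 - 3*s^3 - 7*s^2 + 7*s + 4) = 8*s^5 - 7*s^4 + 3*s^3 + 12*s^2 - 12*s - 5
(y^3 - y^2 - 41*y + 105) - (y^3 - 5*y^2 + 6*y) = 4*y^2 - 47*y + 105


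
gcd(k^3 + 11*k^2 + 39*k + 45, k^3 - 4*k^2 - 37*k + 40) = k + 5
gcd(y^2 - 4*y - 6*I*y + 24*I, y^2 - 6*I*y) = y - 6*I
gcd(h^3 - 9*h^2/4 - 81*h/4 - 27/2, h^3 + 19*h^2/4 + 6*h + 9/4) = h^2 + 15*h/4 + 9/4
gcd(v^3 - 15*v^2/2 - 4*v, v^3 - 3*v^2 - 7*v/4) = v^2 + v/2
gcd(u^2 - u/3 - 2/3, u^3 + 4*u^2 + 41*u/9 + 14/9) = u + 2/3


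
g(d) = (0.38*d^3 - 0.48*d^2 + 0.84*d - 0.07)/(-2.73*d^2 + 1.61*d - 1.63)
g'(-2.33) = -0.13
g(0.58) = -0.20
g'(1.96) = -0.08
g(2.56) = -0.34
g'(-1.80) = -0.13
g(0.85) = -0.24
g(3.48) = -0.45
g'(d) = (5.46*d - 1.61)*(0.38*d^3 - 0.48*d^2 + 0.84*d - 0.07)/(-2.73*d^2 + 1.61*d - 1.63)^2 + (1.14*d^2 - 0.96*d + 0.84)/(-2.73*d^2 + 1.61*d - 1.63)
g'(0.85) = -0.06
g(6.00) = -0.77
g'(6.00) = -0.13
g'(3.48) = -0.12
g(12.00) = -1.59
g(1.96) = -0.29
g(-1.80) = 0.40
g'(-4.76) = -0.13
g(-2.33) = 0.47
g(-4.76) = 0.79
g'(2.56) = -0.10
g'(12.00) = -0.14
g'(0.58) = -0.22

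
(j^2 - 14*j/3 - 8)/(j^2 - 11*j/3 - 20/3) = (j - 6)/(j - 5)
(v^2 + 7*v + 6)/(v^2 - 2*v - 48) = (v + 1)/(v - 8)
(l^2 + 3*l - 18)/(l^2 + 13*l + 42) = (l - 3)/(l + 7)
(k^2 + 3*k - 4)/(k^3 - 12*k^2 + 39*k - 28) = (k + 4)/(k^2 - 11*k + 28)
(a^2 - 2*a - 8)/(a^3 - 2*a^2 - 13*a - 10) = (a - 4)/(a^2 - 4*a - 5)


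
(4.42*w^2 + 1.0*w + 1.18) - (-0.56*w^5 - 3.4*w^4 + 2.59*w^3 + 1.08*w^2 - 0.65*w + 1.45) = 0.56*w^5 + 3.4*w^4 - 2.59*w^3 + 3.34*w^2 + 1.65*w - 0.27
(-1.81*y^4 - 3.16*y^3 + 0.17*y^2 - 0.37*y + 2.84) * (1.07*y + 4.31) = -1.9367*y^5 - 11.1823*y^4 - 13.4377*y^3 + 0.3368*y^2 + 1.4441*y + 12.2404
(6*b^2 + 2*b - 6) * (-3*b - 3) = -18*b^3 - 24*b^2 + 12*b + 18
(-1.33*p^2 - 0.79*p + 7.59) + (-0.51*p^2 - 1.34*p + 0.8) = -1.84*p^2 - 2.13*p + 8.39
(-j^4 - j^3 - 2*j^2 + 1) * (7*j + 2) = -7*j^5 - 9*j^4 - 16*j^3 - 4*j^2 + 7*j + 2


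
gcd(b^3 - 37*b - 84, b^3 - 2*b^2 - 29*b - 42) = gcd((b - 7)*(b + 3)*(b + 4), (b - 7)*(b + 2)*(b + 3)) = b^2 - 4*b - 21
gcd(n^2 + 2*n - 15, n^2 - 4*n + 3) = n - 3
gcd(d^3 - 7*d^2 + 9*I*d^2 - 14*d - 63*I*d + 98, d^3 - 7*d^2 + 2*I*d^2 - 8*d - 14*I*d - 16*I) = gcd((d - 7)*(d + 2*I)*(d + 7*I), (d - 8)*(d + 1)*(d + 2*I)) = d + 2*I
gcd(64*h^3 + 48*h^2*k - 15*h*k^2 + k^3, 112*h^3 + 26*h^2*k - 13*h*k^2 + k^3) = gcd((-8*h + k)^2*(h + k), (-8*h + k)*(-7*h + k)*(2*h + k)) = 8*h - k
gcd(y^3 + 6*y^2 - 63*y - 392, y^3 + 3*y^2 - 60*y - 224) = y^2 - y - 56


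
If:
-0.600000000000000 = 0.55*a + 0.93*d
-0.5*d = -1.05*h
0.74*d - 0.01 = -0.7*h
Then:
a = -1.11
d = 0.01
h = 0.00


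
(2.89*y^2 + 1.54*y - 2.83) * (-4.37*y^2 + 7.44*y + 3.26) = -12.6293*y^4 + 14.7718*y^3 + 33.2461*y^2 - 16.0348*y - 9.2258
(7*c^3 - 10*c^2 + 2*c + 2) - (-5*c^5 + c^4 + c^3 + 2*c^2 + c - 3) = 5*c^5 - c^4 + 6*c^3 - 12*c^2 + c + 5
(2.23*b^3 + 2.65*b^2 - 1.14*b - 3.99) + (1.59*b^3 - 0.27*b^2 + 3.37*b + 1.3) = 3.82*b^3 + 2.38*b^2 + 2.23*b - 2.69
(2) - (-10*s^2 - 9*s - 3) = 10*s^2 + 9*s + 5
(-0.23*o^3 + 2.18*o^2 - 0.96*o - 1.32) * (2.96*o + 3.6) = -0.6808*o^4 + 5.6248*o^3 + 5.0064*o^2 - 7.3632*o - 4.752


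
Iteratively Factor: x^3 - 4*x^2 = (x)*(x^2 - 4*x) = x*(x - 4)*(x)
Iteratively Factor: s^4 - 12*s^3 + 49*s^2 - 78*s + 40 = (s - 2)*(s^3 - 10*s^2 + 29*s - 20) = (s - 4)*(s - 2)*(s^2 - 6*s + 5) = (s - 5)*(s - 4)*(s - 2)*(s - 1)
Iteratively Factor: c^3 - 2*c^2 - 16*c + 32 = (c + 4)*(c^2 - 6*c + 8) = (c - 4)*(c + 4)*(c - 2)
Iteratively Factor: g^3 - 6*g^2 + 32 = (g + 2)*(g^2 - 8*g + 16) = (g - 4)*(g + 2)*(g - 4)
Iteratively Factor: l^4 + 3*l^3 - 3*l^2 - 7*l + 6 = (l - 1)*(l^3 + 4*l^2 + l - 6) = (l - 1)*(l + 2)*(l^2 + 2*l - 3) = (l - 1)*(l + 2)*(l + 3)*(l - 1)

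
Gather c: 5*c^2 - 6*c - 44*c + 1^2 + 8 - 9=5*c^2 - 50*c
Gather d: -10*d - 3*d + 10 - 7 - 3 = -13*d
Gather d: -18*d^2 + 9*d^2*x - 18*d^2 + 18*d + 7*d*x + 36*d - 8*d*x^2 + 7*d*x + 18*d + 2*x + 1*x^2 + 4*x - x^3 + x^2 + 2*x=d^2*(9*x - 36) + d*(-8*x^2 + 14*x + 72) - x^3 + 2*x^2 + 8*x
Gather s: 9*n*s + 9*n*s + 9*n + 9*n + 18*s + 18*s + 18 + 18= 18*n + s*(18*n + 36) + 36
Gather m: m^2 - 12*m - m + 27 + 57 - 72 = m^2 - 13*m + 12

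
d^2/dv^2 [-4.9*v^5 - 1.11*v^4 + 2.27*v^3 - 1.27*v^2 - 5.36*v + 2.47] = -98.0*v^3 - 13.32*v^2 + 13.62*v - 2.54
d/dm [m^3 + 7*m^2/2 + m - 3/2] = 3*m^2 + 7*m + 1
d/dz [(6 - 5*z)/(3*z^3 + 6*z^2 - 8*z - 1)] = (30*z^3 - 24*z^2 - 72*z + 53)/(9*z^6 + 36*z^5 - 12*z^4 - 102*z^3 + 52*z^2 + 16*z + 1)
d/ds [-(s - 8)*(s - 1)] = 9 - 2*s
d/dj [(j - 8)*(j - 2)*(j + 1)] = 3*j^2 - 18*j + 6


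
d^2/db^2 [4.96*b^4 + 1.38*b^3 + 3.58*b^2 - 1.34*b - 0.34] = 59.52*b^2 + 8.28*b + 7.16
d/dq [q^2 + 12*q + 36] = 2*q + 12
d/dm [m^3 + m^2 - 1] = m*(3*m + 2)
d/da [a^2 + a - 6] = 2*a + 1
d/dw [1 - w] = -1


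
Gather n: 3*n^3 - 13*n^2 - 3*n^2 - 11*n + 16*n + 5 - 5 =3*n^3 - 16*n^2 + 5*n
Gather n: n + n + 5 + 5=2*n + 10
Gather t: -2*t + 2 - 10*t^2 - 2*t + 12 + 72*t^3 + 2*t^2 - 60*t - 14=72*t^3 - 8*t^2 - 64*t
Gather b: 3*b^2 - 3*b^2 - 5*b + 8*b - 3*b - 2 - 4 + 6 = 0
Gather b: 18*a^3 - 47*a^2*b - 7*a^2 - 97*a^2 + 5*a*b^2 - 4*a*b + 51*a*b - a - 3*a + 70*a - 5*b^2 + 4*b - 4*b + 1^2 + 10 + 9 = 18*a^3 - 104*a^2 + 66*a + b^2*(5*a - 5) + b*(-47*a^2 + 47*a) + 20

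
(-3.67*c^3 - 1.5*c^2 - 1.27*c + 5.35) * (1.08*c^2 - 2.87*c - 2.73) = -3.9636*c^5 + 8.9129*c^4 + 12.9525*c^3 + 13.5179*c^2 - 11.8874*c - 14.6055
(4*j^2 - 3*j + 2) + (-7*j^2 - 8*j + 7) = -3*j^2 - 11*j + 9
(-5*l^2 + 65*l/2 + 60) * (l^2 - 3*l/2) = -5*l^4 + 40*l^3 + 45*l^2/4 - 90*l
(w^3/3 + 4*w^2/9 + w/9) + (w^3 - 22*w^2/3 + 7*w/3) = 4*w^3/3 - 62*w^2/9 + 22*w/9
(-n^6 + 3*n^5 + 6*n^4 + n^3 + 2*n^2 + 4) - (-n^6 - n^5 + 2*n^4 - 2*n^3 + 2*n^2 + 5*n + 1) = 4*n^5 + 4*n^4 + 3*n^3 - 5*n + 3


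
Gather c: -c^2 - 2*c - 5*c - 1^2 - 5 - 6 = -c^2 - 7*c - 12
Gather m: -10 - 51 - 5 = -66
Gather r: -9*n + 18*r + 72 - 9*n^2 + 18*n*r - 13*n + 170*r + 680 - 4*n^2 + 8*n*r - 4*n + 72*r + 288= -13*n^2 - 26*n + r*(26*n + 260) + 1040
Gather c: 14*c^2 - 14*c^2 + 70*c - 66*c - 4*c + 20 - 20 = 0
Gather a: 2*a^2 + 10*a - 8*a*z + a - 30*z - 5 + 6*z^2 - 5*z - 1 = 2*a^2 + a*(11 - 8*z) + 6*z^2 - 35*z - 6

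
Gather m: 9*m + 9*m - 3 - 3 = 18*m - 6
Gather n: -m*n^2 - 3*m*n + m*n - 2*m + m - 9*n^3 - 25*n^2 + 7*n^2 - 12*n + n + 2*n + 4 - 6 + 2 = -m - 9*n^3 + n^2*(-m - 18) + n*(-2*m - 9)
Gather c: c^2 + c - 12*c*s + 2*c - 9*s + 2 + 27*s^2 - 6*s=c^2 + c*(3 - 12*s) + 27*s^2 - 15*s + 2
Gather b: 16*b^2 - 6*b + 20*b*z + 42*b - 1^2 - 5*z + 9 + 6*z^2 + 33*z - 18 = 16*b^2 + b*(20*z + 36) + 6*z^2 + 28*z - 10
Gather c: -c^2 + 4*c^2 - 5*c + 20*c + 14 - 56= 3*c^2 + 15*c - 42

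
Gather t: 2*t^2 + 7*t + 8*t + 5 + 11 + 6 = 2*t^2 + 15*t + 22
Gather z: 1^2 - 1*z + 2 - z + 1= 4 - 2*z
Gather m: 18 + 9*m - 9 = 9*m + 9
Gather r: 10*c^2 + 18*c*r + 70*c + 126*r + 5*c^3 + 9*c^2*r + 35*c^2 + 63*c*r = 5*c^3 + 45*c^2 + 70*c + r*(9*c^2 + 81*c + 126)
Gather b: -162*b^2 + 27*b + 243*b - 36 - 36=-162*b^2 + 270*b - 72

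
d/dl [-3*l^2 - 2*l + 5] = -6*l - 2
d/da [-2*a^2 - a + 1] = -4*a - 1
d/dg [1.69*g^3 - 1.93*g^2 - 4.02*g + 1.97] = 5.07*g^2 - 3.86*g - 4.02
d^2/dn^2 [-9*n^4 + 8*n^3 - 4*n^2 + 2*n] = -108*n^2 + 48*n - 8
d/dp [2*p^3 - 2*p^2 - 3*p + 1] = 6*p^2 - 4*p - 3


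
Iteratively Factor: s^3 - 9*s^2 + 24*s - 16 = (s - 1)*(s^2 - 8*s + 16) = (s - 4)*(s - 1)*(s - 4)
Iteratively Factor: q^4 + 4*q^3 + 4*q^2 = (q + 2)*(q^3 + 2*q^2) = q*(q + 2)*(q^2 + 2*q) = q*(q + 2)^2*(q)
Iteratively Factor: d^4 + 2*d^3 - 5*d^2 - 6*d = (d + 3)*(d^3 - d^2 - 2*d) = (d + 1)*(d + 3)*(d^2 - 2*d) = d*(d + 1)*(d + 3)*(d - 2)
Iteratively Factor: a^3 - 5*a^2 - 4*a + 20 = (a - 2)*(a^2 - 3*a - 10) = (a - 2)*(a + 2)*(a - 5)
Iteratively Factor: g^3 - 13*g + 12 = (g - 1)*(g^2 + g - 12) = (g - 3)*(g - 1)*(g + 4)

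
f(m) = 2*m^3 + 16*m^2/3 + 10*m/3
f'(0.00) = 3.33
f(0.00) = 0.00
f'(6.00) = 283.33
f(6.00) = 644.00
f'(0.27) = 6.65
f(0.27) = 1.33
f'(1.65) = 37.27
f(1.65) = 29.00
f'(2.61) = 72.05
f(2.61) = 80.59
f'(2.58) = 70.79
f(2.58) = 78.45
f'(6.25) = 304.38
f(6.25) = 717.45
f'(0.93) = 18.44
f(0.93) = 9.32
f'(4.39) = 165.79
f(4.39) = 286.63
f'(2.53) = 68.73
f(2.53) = 74.96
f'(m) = 6*m^2 + 32*m/3 + 10/3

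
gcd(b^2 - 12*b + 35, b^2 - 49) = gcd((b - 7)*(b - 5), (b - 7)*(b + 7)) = b - 7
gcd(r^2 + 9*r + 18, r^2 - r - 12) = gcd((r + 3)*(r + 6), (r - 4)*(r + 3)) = r + 3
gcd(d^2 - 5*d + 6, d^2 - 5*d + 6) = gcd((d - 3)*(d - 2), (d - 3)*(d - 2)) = d^2 - 5*d + 6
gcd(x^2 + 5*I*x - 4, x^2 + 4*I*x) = x + 4*I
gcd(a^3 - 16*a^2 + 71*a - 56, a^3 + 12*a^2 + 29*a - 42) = a - 1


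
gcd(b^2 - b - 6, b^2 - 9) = b - 3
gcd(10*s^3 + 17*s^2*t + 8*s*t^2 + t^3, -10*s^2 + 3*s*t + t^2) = 5*s + t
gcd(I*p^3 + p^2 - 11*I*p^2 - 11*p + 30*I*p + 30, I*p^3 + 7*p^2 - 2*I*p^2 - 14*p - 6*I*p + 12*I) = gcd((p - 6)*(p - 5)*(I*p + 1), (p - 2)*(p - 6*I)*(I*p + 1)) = p - I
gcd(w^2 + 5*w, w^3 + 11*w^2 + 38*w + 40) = w + 5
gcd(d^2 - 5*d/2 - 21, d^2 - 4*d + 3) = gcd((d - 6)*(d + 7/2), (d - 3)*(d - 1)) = 1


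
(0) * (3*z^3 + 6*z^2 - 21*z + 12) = 0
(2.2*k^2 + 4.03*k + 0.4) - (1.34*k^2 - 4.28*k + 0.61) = 0.86*k^2 + 8.31*k - 0.21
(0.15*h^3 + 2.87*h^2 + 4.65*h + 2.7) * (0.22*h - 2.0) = 0.033*h^4 + 0.3314*h^3 - 4.717*h^2 - 8.706*h - 5.4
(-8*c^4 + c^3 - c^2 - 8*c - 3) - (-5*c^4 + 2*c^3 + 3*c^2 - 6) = -3*c^4 - c^3 - 4*c^2 - 8*c + 3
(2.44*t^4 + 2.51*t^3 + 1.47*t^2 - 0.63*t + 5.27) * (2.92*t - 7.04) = 7.1248*t^5 - 9.8484*t^4 - 13.378*t^3 - 12.1884*t^2 + 19.8236*t - 37.1008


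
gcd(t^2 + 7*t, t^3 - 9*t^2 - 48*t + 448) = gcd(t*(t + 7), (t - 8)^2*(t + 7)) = t + 7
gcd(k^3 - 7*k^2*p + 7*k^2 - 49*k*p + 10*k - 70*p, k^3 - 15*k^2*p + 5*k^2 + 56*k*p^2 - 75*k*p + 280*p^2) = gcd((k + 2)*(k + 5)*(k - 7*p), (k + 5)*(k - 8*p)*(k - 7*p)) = -k^2 + 7*k*p - 5*k + 35*p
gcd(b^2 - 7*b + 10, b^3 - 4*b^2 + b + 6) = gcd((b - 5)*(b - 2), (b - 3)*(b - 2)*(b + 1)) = b - 2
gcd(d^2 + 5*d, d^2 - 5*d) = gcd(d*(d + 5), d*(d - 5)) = d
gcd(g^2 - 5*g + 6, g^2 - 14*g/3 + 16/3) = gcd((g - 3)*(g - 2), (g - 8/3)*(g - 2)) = g - 2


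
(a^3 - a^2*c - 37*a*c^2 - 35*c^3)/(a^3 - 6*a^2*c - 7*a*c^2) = (a + 5*c)/a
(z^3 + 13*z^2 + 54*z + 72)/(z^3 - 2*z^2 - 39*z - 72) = (z^2 + 10*z + 24)/(z^2 - 5*z - 24)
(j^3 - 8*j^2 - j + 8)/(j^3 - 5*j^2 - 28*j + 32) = (j + 1)/(j + 4)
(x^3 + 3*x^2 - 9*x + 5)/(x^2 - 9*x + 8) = (x^2 + 4*x - 5)/(x - 8)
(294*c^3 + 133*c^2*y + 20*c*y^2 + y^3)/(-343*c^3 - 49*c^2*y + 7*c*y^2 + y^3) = (6*c + y)/(-7*c + y)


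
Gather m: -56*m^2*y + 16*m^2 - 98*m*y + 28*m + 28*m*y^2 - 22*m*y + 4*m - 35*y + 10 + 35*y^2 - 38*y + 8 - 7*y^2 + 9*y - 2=m^2*(16 - 56*y) + m*(28*y^2 - 120*y + 32) + 28*y^2 - 64*y + 16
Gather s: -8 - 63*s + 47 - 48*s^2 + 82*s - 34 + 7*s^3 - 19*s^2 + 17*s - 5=7*s^3 - 67*s^2 + 36*s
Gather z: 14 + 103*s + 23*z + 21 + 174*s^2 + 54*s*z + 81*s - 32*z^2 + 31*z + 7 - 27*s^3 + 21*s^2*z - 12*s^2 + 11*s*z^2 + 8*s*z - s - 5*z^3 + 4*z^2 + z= -27*s^3 + 162*s^2 + 183*s - 5*z^3 + z^2*(11*s - 28) + z*(21*s^2 + 62*s + 55) + 42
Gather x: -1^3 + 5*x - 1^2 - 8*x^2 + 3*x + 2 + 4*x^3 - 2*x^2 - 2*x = 4*x^3 - 10*x^2 + 6*x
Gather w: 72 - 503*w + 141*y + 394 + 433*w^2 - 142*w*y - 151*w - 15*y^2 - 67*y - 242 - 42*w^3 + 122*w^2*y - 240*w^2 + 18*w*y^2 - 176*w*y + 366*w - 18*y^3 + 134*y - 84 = -42*w^3 + w^2*(122*y + 193) + w*(18*y^2 - 318*y - 288) - 18*y^3 - 15*y^2 + 208*y + 140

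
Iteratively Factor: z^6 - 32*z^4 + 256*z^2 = (z + 4)*(z^5 - 4*z^4 - 16*z^3 + 64*z^2) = (z - 4)*(z + 4)*(z^4 - 16*z^2) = (z - 4)*(z + 4)^2*(z^3 - 4*z^2) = z*(z - 4)*(z + 4)^2*(z^2 - 4*z) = z*(z - 4)^2*(z + 4)^2*(z)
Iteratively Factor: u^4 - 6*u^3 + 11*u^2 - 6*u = (u - 3)*(u^3 - 3*u^2 + 2*u) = (u - 3)*(u - 1)*(u^2 - 2*u) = u*(u - 3)*(u - 1)*(u - 2)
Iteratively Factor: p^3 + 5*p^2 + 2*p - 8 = (p + 4)*(p^2 + p - 2) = (p + 2)*(p + 4)*(p - 1)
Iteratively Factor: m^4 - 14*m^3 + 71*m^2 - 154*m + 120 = (m - 2)*(m^3 - 12*m^2 + 47*m - 60) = (m - 5)*(m - 2)*(m^2 - 7*m + 12) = (m - 5)*(m - 4)*(m - 2)*(m - 3)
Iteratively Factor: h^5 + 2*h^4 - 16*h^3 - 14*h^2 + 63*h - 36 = (h + 4)*(h^4 - 2*h^3 - 8*h^2 + 18*h - 9) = (h - 1)*(h + 4)*(h^3 - h^2 - 9*h + 9) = (h - 1)*(h + 3)*(h + 4)*(h^2 - 4*h + 3) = (h - 1)^2*(h + 3)*(h + 4)*(h - 3)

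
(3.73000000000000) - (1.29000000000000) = 2.44000000000000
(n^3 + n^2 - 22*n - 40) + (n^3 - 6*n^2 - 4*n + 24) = 2*n^3 - 5*n^2 - 26*n - 16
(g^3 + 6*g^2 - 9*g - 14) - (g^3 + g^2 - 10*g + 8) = 5*g^2 + g - 22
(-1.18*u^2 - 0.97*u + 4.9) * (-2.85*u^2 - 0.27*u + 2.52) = 3.363*u^4 + 3.0831*u^3 - 16.6767*u^2 - 3.7674*u + 12.348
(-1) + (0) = -1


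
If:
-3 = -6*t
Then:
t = 1/2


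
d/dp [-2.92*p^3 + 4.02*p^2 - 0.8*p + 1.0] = -8.76*p^2 + 8.04*p - 0.8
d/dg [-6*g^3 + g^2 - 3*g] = -18*g^2 + 2*g - 3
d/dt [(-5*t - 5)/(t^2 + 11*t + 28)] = 5*(t^2 + 2*t - 17)/(t^4 + 22*t^3 + 177*t^2 + 616*t + 784)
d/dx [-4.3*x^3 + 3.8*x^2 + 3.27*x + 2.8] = -12.9*x^2 + 7.6*x + 3.27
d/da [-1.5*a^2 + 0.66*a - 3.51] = 0.66 - 3.0*a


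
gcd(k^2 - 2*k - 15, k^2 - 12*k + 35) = k - 5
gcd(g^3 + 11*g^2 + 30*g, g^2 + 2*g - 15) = g + 5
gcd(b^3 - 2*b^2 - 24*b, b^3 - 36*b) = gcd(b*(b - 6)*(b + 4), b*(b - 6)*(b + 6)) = b^2 - 6*b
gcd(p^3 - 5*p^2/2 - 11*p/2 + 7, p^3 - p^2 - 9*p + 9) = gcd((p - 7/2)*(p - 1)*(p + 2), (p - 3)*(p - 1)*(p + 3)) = p - 1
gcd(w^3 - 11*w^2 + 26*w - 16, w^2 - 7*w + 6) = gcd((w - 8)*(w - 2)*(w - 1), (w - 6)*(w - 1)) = w - 1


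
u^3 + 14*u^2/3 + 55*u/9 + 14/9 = (u + 1/3)*(u + 2)*(u + 7/3)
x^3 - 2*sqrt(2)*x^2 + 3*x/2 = x*(x - 3*sqrt(2)/2)*(x - sqrt(2)/2)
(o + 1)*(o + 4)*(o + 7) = o^3 + 12*o^2 + 39*o + 28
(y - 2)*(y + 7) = y^2 + 5*y - 14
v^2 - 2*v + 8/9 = (v - 4/3)*(v - 2/3)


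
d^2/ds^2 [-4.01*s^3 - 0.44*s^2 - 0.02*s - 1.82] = -24.06*s - 0.88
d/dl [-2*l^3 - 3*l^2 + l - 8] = -6*l^2 - 6*l + 1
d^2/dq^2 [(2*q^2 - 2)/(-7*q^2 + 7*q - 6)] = 4*(-49*q^3 + 273*q^2 - 147*q - 29)/(343*q^6 - 1029*q^5 + 1911*q^4 - 2107*q^3 + 1638*q^2 - 756*q + 216)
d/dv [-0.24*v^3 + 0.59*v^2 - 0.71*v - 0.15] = -0.72*v^2 + 1.18*v - 0.71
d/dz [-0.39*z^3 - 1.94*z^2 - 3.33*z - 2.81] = -1.17*z^2 - 3.88*z - 3.33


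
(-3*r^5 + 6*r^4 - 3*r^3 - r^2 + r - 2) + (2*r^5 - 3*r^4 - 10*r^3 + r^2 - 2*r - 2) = -r^5 + 3*r^4 - 13*r^3 - r - 4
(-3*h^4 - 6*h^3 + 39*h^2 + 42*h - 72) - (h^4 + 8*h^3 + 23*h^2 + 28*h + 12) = -4*h^4 - 14*h^3 + 16*h^2 + 14*h - 84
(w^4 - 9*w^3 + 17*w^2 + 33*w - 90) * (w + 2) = w^5 - 7*w^4 - w^3 + 67*w^2 - 24*w - 180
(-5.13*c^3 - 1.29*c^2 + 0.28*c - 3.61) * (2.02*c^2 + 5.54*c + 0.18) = -10.3626*c^5 - 31.026*c^4 - 7.5044*c^3 - 5.9732*c^2 - 19.949*c - 0.6498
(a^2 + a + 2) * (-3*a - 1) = -3*a^3 - 4*a^2 - 7*a - 2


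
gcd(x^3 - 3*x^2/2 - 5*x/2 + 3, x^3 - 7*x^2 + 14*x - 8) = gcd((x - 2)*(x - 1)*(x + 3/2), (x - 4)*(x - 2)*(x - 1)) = x^2 - 3*x + 2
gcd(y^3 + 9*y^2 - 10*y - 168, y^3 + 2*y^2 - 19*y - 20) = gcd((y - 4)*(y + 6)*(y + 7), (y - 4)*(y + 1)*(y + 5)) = y - 4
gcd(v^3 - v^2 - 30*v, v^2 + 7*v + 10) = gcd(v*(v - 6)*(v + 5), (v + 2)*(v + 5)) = v + 5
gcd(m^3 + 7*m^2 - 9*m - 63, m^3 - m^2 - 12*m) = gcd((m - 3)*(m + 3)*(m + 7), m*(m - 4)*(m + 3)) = m + 3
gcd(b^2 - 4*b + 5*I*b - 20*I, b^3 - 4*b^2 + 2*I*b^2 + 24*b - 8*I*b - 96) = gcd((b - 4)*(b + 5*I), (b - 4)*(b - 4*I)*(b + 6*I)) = b - 4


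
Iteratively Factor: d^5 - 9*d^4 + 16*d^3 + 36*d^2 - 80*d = (d + 2)*(d^4 - 11*d^3 + 38*d^2 - 40*d) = d*(d + 2)*(d^3 - 11*d^2 + 38*d - 40) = d*(d - 5)*(d + 2)*(d^2 - 6*d + 8) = d*(d - 5)*(d - 2)*(d + 2)*(d - 4)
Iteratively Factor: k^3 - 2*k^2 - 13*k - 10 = (k + 2)*(k^2 - 4*k - 5) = (k - 5)*(k + 2)*(k + 1)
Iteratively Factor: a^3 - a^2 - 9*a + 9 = (a + 3)*(a^2 - 4*a + 3) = (a - 3)*(a + 3)*(a - 1)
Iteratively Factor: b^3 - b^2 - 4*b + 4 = (b - 1)*(b^2 - 4) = (b - 2)*(b - 1)*(b + 2)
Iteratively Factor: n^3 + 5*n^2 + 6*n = (n + 3)*(n^2 + 2*n) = n*(n + 3)*(n + 2)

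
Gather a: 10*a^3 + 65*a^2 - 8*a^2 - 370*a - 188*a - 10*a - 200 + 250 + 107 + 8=10*a^3 + 57*a^2 - 568*a + 165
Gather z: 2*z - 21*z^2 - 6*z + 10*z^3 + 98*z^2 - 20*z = 10*z^3 + 77*z^2 - 24*z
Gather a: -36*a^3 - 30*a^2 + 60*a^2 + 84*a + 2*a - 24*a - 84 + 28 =-36*a^3 + 30*a^2 + 62*a - 56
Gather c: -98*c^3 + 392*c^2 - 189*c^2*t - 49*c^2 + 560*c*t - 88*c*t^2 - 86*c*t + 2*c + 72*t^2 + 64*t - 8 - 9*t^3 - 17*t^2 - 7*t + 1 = -98*c^3 + c^2*(343 - 189*t) + c*(-88*t^2 + 474*t + 2) - 9*t^3 + 55*t^2 + 57*t - 7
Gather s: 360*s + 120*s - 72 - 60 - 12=480*s - 144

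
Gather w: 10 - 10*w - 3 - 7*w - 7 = -17*w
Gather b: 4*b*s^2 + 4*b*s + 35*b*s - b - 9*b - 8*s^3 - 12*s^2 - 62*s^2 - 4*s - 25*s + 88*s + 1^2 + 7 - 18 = b*(4*s^2 + 39*s - 10) - 8*s^3 - 74*s^2 + 59*s - 10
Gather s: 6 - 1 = 5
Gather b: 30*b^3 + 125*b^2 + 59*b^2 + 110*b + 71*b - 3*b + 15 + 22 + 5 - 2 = 30*b^3 + 184*b^2 + 178*b + 40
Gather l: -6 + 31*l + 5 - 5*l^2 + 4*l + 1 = -5*l^2 + 35*l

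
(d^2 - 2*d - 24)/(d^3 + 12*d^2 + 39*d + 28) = (d - 6)/(d^2 + 8*d + 7)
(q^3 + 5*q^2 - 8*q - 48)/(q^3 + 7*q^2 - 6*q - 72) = (q + 4)/(q + 6)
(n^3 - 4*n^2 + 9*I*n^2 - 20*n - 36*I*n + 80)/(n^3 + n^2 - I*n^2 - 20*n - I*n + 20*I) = (n^2 + 9*I*n - 20)/(n^2 + n*(5 - I) - 5*I)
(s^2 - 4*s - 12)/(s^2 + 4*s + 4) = (s - 6)/(s + 2)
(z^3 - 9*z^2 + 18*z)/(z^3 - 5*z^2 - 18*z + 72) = z/(z + 4)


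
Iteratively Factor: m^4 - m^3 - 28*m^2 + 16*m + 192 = (m + 3)*(m^3 - 4*m^2 - 16*m + 64) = (m + 3)*(m + 4)*(m^2 - 8*m + 16) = (m - 4)*(m + 3)*(m + 4)*(m - 4)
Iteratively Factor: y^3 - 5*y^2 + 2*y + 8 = (y + 1)*(y^2 - 6*y + 8) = (y - 4)*(y + 1)*(y - 2)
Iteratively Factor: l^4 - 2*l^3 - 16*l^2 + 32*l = (l - 4)*(l^3 + 2*l^2 - 8*l) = (l - 4)*(l + 4)*(l^2 - 2*l) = l*(l - 4)*(l + 4)*(l - 2)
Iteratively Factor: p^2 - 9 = (p + 3)*(p - 3)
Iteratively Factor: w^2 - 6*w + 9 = (w - 3)*(w - 3)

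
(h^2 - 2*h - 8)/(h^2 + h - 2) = (h - 4)/(h - 1)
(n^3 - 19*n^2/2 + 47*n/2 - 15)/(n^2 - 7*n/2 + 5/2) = n - 6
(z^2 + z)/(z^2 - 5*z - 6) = z/(z - 6)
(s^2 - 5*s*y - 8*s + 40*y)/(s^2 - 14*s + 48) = (s - 5*y)/(s - 6)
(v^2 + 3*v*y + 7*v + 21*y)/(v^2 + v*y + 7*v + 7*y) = (v + 3*y)/(v + y)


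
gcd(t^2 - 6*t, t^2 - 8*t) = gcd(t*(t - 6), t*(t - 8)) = t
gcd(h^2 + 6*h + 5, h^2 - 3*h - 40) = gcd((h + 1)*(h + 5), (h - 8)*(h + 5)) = h + 5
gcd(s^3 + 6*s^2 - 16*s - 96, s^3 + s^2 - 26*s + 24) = s^2 + 2*s - 24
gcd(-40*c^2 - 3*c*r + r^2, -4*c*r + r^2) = 1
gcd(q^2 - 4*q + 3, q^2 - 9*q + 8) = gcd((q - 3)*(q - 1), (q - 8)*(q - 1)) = q - 1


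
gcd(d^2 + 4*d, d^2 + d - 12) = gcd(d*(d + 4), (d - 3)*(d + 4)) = d + 4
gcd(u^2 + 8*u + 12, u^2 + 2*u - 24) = u + 6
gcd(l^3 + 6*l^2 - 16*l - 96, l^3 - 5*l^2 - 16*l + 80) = l^2 - 16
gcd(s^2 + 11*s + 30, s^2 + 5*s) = s + 5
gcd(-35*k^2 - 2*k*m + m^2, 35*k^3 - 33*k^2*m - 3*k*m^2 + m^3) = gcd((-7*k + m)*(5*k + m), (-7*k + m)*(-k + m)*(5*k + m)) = 35*k^2 + 2*k*m - m^2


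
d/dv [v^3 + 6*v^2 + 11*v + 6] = 3*v^2 + 12*v + 11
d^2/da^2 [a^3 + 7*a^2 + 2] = 6*a + 14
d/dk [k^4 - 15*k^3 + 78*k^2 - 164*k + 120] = 4*k^3 - 45*k^2 + 156*k - 164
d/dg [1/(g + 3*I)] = -1/(g + 3*I)^2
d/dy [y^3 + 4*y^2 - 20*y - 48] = 3*y^2 + 8*y - 20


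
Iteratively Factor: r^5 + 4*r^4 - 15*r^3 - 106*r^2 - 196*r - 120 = (r + 2)*(r^4 + 2*r^3 - 19*r^2 - 68*r - 60) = (r + 2)^2*(r^3 - 19*r - 30) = (r + 2)^3*(r^2 - 2*r - 15) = (r - 5)*(r + 2)^3*(r + 3)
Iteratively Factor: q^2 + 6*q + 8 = (q + 4)*(q + 2)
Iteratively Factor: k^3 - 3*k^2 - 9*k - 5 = (k + 1)*(k^2 - 4*k - 5) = (k + 1)^2*(k - 5)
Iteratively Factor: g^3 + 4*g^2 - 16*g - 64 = (g + 4)*(g^2 - 16) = (g + 4)^2*(g - 4)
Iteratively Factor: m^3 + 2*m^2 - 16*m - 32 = (m - 4)*(m^2 + 6*m + 8) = (m - 4)*(m + 2)*(m + 4)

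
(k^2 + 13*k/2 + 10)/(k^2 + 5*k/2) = (k + 4)/k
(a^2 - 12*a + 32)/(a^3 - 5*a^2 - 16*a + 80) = (a - 8)/(a^2 - a - 20)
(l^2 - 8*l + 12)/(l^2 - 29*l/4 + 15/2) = 4*(l - 2)/(4*l - 5)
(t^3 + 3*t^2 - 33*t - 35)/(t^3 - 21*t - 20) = (t + 7)/(t + 4)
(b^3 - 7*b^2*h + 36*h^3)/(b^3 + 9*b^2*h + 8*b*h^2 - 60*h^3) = (b^3 - 7*b^2*h + 36*h^3)/(b^3 + 9*b^2*h + 8*b*h^2 - 60*h^3)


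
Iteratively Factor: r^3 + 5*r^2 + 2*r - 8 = (r + 2)*(r^2 + 3*r - 4) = (r - 1)*(r + 2)*(r + 4)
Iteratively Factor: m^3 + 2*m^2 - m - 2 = (m + 2)*(m^2 - 1) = (m + 1)*(m + 2)*(m - 1)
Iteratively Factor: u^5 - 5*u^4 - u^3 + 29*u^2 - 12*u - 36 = (u - 3)*(u^4 - 2*u^3 - 7*u^2 + 8*u + 12) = (u - 3)*(u + 2)*(u^3 - 4*u^2 + u + 6) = (u - 3)*(u + 1)*(u + 2)*(u^2 - 5*u + 6) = (u - 3)*(u - 2)*(u + 1)*(u + 2)*(u - 3)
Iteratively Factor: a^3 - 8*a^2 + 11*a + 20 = (a - 4)*(a^2 - 4*a - 5) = (a - 5)*(a - 4)*(a + 1)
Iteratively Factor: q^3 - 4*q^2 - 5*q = (q + 1)*(q^2 - 5*q) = (q - 5)*(q + 1)*(q)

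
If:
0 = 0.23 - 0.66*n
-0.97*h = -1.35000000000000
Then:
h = 1.39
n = 0.35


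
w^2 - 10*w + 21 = (w - 7)*(w - 3)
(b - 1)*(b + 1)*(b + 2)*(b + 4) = b^4 + 6*b^3 + 7*b^2 - 6*b - 8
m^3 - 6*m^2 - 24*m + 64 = (m - 8)*(m - 2)*(m + 4)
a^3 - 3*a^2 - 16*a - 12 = (a - 6)*(a + 1)*(a + 2)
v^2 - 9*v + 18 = (v - 6)*(v - 3)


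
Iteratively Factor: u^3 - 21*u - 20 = (u - 5)*(u^2 + 5*u + 4) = (u - 5)*(u + 1)*(u + 4)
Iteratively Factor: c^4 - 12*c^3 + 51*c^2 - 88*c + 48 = (c - 3)*(c^3 - 9*c^2 + 24*c - 16) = (c - 4)*(c - 3)*(c^2 - 5*c + 4) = (c - 4)*(c - 3)*(c - 1)*(c - 4)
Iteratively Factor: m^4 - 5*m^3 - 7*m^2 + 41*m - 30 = (m - 1)*(m^3 - 4*m^2 - 11*m + 30) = (m - 5)*(m - 1)*(m^2 + m - 6) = (m - 5)*(m - 1)*(m + 3)*(m - 2)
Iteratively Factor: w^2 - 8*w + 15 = (w - 5)*(w - 3)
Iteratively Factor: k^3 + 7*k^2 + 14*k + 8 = (k + 4)*(k^2 + 3*k + 2) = (k + 1)*(k + 4)*(k + 2)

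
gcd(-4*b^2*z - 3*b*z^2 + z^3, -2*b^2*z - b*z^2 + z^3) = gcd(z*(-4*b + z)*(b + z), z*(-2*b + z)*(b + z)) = b*z + z^2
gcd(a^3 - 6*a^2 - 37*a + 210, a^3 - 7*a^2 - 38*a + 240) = a^2 + a - 30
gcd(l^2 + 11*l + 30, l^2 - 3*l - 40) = l + 5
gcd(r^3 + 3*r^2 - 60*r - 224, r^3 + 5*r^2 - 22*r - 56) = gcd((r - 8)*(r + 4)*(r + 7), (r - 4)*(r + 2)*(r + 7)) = r + 7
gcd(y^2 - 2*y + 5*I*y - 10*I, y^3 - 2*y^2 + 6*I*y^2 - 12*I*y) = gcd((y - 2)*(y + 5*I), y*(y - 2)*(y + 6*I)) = y - 2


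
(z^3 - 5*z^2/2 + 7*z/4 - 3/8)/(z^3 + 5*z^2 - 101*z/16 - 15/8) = 2*(8*z^3 - 20*z^2 + 14*z - 3)/(16*z^3 + 80*z^2 - 101*z - 30)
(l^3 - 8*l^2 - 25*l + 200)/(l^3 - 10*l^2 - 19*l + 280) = (l - 5)/(l - 7)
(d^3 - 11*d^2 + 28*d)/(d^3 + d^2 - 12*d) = (d^2 - 11*d + 28)/(d^2 + d - 12)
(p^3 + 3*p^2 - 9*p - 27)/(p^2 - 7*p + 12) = (p^2 + 6*p + 9)/(p - 4)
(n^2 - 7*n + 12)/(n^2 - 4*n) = (n - 3)/n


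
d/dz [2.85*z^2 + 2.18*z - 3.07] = 5.7*z + 2.18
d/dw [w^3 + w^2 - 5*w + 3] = 3*w^2 + 2*w - 5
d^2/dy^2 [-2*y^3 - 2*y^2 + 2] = -12*y - 4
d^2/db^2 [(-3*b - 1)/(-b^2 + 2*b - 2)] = 2*((5 - 9*b)*(b^2 - 2*b + 2) + 4*(b - 1)^2*(3*b + 1))/(b^2 - 2*b + 2)^3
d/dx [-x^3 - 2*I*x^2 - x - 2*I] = -3*x^2 - 4*I*x - 1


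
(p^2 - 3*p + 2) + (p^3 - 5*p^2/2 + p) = p^3 - 3*p^2/2 - 2*p + 2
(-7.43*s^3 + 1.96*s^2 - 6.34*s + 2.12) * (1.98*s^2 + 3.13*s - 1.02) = -14.7114*s^5 - 19.3751*s^4 + 1.1602*s^3 - 17.6458*s^2 + 13.1024*s - 2.1624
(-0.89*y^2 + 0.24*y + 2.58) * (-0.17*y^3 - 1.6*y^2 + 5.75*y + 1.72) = 0.1513*y^5 + 1.3832*y^4 - 5.9401*y^3 - 4.2788*y^2 + 15.2478*y + 4.4376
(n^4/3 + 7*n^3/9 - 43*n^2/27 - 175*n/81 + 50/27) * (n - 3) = n^5/3 - 2*n^4/9 - 106*n^3/27 + 212*n^2/81 + 25*n/3 - 50/9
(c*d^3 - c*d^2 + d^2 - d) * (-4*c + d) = -4*c^2*d^3 + 4*c^2*d^2 + c*d^4 - c*d^3 - 4*c*d^2 + 4*c*d + d^3 - d^2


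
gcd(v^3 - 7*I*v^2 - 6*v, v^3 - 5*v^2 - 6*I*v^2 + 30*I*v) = v^2 - 6*I*v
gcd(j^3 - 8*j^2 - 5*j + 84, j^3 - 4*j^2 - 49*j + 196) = j^2 - 11*j + 28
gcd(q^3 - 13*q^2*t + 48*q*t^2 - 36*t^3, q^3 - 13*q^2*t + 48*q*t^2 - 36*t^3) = q^3 - 13*q^2*t + 48*q*t^2 - 36*t^3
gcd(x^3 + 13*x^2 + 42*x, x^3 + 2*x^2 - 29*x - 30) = x + 6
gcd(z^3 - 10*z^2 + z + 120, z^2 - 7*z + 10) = z - 5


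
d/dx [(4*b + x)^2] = 8*b + 2*x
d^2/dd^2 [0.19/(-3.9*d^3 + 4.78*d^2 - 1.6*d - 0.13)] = ((4.446*d - 1.8164)*(3.9*d^3 - 4.78*d^2 + 1.6*d + 0.13) - 0.19*(11.7*d^2 - 9.56*d + 1.6)*(23.4*d^2 - 19.12*d + 3.2))/(3.9*d^3 - 4.78*d^2 + 1.6*d + 0.13)^3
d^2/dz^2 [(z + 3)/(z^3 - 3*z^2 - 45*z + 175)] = 6*(z^3 + 13*z^2 + 99*z + 207)/(z^7 + z^6 - 123*z^5 + 53*z^4 + 5315*z^3 - 8925*z^2 - 79625*z + 214375)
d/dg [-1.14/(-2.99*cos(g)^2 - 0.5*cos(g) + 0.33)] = (6.8172*cos(g) + 0.57)*sin(g)/(2.99*cos(g)^2 + 0.5*cos(g) - 0.33)^2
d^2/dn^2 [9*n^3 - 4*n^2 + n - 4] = 54*n - 8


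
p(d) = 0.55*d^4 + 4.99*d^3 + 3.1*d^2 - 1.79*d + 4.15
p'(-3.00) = 54.94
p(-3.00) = -52.76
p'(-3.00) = 54.94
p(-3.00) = -52.76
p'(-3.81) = 70.22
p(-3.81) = -104.11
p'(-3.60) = 67.26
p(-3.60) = -89.66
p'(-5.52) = 50.10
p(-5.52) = -220.17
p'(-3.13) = 58.00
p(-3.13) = -60.10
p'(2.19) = 106.69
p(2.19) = 80.16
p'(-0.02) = -1.91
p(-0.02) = 4.19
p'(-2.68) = 46.77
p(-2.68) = -36.47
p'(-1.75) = 21.42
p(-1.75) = -4.81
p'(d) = 2.2*d^3 + 14.97*d^2 + 6.2*d - 1.79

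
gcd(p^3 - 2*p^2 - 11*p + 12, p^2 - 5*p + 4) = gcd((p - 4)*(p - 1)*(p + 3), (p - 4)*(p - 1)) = p^2 - 5*p + 4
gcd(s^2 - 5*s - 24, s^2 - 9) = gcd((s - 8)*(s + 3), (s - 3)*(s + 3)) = s + 3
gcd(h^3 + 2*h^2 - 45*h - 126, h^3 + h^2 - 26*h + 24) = h + 6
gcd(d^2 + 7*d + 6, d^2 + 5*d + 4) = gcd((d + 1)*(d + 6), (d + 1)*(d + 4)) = d + 1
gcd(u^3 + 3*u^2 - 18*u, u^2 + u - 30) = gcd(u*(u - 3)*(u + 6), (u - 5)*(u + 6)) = u + 6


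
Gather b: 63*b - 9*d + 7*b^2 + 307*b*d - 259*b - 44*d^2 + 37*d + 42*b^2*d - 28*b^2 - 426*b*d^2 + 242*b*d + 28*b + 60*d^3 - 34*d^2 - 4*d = b^2*(42*d - 21) + b*(-426*d^2 + 549*d - 168) + 60*d^3 - 78*d^2 + 24*d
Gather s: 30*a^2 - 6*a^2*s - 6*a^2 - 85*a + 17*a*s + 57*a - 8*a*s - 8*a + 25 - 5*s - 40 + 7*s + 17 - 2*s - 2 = 24*a^2 - 36*a + s*(-6*a^2 + 9*a)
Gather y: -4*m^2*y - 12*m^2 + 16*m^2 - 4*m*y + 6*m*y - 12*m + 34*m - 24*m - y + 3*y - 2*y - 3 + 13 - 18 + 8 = 4*m^2 - 2*m + y*(-4*m^2 + 2*m)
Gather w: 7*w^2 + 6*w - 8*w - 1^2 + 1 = 7*w^2 - 2*w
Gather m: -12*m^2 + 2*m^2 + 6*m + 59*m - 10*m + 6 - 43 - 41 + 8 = -10*m^2 + 55*m - 70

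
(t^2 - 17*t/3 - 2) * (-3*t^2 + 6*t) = -3*t^4 + 23*t^3 - 28*t^2 - 12*t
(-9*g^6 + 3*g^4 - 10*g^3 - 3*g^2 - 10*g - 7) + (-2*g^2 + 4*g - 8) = -9*g^6 + 3*g^4 - 10*g^3 - 5*g^2 - 6*g - 15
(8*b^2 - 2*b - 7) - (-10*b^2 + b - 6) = 18*b^2 - 3*b - 1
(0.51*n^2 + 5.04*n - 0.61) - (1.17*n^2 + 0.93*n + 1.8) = -0.66*n^2 + 4.11*n - 2.41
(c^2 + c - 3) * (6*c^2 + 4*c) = 6*c^4 + 10*c^3 - 14*c^2 - 12*c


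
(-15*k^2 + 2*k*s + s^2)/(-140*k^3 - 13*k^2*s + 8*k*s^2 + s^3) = (-3*k + s)/(-28*k^2 + 3*k*s + s^2)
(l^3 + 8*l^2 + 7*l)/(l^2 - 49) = l*(l + 1)/(l - 7)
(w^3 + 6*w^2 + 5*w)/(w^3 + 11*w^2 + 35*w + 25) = w/(w + 5)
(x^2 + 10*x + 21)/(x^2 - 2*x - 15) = (x + 7)/(x - 5)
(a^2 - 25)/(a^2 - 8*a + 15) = (a + 5)/(a - 3)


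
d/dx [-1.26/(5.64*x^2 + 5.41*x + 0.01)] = (14.2128*x + 6.8166)/(5.64*x^2 + 5.41*x + 0.01)^2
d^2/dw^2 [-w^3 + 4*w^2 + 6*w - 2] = 8 - 6*w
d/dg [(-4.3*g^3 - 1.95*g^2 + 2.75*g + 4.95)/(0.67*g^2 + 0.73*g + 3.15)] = (-2.881*g^4 - 6.278*g^3 - 43.901*g^2 - 18.918*g + 5.049)/(0.4489*g^4 + 0.9782*g^3 + 4.7539*g^2 + 4.599*g + 9.9225)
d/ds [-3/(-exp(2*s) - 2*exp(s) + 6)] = -6*(exp(s) + 1)*exp(s)/(exp(2*s) + 2*exp(s) - 6)^2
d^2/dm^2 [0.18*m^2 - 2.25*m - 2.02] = 0.360000000000000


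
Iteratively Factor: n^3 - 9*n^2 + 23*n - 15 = (n - 1)*(n^2 - 8*n + 15) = (n - 5)*(n - 1)*(n - 3)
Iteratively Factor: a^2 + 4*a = (a)*(a + 4)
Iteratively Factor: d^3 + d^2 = (d)*(d^2 + d) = d^2*(d + 1)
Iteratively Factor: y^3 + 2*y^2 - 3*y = (y)*(y^2 + 2*y - 3) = y*(y - 1)*(y + 3)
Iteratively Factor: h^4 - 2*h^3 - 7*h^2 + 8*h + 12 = (h - 3)*(h^3 + h^2 - 4*h - 4) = (h - 3)*(h + 1)*(h^2 - 4) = (h - 3)*(h - 2)*(h + 1)*(h + 2)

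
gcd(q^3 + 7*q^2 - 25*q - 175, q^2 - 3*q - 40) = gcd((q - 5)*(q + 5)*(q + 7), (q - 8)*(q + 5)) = q + 5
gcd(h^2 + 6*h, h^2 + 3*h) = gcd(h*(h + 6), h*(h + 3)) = h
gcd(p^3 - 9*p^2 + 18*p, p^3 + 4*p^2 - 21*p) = p^2 - 3*p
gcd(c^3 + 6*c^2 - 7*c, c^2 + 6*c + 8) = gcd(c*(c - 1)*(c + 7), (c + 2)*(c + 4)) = 1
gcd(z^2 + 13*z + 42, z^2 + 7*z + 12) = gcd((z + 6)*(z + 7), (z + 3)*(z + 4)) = 1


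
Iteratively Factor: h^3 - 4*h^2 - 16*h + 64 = (h + 4)*(h^2 - 8*h + 16) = (h - 4)*(h + 4)*(h - 4)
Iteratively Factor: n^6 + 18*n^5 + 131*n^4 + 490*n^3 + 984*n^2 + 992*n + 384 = (n + 4)*(n^5 + 14*n^4 + 75*n^3 + 190*n^2 + 224*n + 96) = (n + 4)^2*(n^4 + 10*n^3 + 35*n^2 + 50*n + 24) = (n + 2)*(n + 4)^2*(n^3 + 8*n^2 + 19*n + 12) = (n + 1)*(n + 2)*(n + 4)^2*(n^2 + 7*n + 12) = (n + 1)*(n + 2)*(n + 3)*(n + 4)^2*(n + 4)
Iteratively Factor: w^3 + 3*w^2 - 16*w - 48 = (w - 4)*(w^2 + 7*w + 12) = (w - 4)*(w + 3)*(w + 4)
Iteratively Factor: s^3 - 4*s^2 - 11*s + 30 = (s - 5)*(s^2 + s - 6) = (s - 5)*(s - 2)*(s + 3)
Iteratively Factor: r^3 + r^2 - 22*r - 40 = (r - 5)*(r^2 + 6*r + 8) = (r - 5)*(r + 2)*(r + 4)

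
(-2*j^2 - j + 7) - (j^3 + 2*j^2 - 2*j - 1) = -j^3 - 4*j^2 + j + 8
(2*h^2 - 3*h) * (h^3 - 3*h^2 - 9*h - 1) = 2*h^5 - 9*h^4 - 9*h^3 + 25*h^2 + 3*h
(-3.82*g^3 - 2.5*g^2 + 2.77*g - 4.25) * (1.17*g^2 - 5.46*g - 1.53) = -4.4694*g^5 + 17.9322*g^4 + 22.7355*g^3 - 16.2717*g^2 + 18.9669*g + 6.5025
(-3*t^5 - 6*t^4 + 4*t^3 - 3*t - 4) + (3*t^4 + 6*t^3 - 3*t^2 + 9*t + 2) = -3*t^5 - 3*t^4 + 10*t^3 - 3*t^2 + 6*t - 2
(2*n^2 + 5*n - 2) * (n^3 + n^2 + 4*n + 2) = 2*n^5 + 7*n^4 + 11*n^3 + 22*n^2 + 2*n - 4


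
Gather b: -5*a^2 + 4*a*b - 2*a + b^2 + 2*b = -5*a^2 - 2*a + b^2 + b*(4*a + 2)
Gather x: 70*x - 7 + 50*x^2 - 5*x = 50*x^2 + 65*x - 7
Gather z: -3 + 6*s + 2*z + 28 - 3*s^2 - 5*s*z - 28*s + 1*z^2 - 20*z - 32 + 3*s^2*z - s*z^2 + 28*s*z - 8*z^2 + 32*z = -3*s^2 - 22*s + z^2*(-s - 7) + z*(3*s^2 + 23*s + 14) - 7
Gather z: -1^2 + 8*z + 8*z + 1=16*z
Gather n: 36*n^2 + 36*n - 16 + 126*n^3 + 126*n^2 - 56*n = 126*n^3 + 162*n^2 - 20*n - 16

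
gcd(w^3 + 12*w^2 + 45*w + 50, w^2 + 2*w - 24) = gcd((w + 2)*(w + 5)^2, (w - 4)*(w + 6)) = 1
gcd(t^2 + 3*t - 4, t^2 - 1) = t - 1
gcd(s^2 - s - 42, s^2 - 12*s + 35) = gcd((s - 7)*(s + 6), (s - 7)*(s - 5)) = s - 7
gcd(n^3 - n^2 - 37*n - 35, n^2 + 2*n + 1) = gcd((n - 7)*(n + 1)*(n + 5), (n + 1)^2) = n + 1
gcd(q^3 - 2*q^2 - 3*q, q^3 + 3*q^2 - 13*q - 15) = q^2 - 2*q - 3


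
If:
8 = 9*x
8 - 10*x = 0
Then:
No Solution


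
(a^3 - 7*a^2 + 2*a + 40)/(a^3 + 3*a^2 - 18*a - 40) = (a - 5)/(a + 5)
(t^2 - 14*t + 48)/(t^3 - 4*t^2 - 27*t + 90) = (t - 8)/(t^2 + 2*t - 15)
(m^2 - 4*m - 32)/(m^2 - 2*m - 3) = (-m^2 + 4*m + 32)/(-m^2 + 2*m + 3)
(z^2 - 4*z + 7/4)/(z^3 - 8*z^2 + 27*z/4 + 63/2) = (2*z - 1)/(2*z^2 - 9*z - 18)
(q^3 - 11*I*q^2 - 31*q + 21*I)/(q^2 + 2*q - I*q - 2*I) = (q^2 - 10*I*q - 21)/(q + 2)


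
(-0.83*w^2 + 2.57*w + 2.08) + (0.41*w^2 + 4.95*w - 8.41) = -0.42*w^2 + 7.52*w - 6.33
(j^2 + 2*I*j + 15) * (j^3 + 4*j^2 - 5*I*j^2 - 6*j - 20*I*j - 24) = j^5 + 4*j^4 - 3*I*j^4 + 19*j^3 - 12*I*j^3 + 76*j^2 - 87*I*j^2 - 90*j - 348*I*j - 360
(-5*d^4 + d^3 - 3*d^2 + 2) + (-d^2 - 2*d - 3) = -5*d^4 + d^3 - 4*d^2 - 2*d - 1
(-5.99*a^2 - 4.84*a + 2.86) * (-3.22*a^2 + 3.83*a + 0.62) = 19.2878*a^4 - 7.3569*a^3 - 31.4602*a^2 + 7.953*a + 1.7732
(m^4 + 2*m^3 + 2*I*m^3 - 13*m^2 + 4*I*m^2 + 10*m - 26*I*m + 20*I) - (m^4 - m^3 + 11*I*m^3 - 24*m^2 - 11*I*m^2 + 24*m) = 3*m^3 - 9*I*m^3 + 11*m^2 + 15*I*m^2 - 14*m - 26*I*m + 20*I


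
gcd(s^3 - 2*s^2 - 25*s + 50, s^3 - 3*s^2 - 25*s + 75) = s^2 - 25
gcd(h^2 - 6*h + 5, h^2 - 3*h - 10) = h - 5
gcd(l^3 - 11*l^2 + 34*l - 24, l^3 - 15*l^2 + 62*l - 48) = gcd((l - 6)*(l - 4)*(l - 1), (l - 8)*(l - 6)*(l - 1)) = l^2 - 7*l + 6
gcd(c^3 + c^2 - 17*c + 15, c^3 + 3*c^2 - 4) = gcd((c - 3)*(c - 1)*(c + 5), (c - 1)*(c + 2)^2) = c - 1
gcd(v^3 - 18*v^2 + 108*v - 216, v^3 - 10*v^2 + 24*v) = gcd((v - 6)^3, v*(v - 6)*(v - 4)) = v - 6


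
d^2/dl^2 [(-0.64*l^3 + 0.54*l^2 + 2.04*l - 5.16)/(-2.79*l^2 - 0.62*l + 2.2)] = (7.105427357601e-15*l^5 - 21.542272*l^3 + 215.870856*l^2 - 2.98891200000001*l + 56.518848)/(21.717639*l^6 + 14.478426*l^5 - 48.157632*l^4 - 22.595032*l^3 + 37.97376*l^2 + 9.0024*l - 10.648)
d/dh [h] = 1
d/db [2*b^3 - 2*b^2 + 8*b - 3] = 6*b^2 - 4*b + 8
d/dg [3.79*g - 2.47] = 3.79000000000000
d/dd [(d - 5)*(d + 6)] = 2*d + 1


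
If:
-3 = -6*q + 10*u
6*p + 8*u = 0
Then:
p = -4*u/3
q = 5*u/3 + 1/2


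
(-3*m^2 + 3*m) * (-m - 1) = 3*m^3 - 3*m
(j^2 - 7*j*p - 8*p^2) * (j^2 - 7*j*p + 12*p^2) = j^4 - 14*j^3*p + 53*j^2*p^2 - 28*j*p^3 - 96*p^4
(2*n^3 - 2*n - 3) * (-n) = -2*n^4 + 2*n^2 + 3*n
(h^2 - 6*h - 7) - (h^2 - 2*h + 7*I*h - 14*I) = -4*h - 7*I*h - 7 + 14*I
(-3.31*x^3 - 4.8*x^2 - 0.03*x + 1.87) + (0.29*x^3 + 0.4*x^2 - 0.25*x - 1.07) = -3.02*x^3 - 4.4*x^2 - 0.28*x + 0.8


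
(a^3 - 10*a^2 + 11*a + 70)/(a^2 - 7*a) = a - 3 - 10/a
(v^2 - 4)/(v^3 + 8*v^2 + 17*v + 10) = (v - 2)/(v^2 + 6*v + 5)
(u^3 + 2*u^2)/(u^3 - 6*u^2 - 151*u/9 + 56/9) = 9*u^2*(u + 2)/(9*u^3 - 54*u^2 - 151*u + 56)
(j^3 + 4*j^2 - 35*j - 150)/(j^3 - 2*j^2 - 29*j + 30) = (j + 5)/(j - 1)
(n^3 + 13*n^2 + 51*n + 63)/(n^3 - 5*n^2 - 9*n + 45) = (n^2 + 10*n + 21)/(n^2 - 8*n + 15)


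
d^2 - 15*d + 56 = (d - 8)*(d - 7)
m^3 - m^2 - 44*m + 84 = (m - 6)*(m - 2)*(m + 7)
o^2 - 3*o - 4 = (o - 4)*(o + 1)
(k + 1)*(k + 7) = k^2 + 8*k + 7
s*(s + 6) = s^2 + 6*s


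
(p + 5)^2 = p^2 + 10*p + 25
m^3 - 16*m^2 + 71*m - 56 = (m - 8)*(m - 7)*(m - 1)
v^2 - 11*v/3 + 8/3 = (v - 8/3)*(v - 1)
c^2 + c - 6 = (c - 2)*(c + 3)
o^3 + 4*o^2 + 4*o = o*(o + 2)^2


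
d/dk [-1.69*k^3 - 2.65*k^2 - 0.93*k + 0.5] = -5.07*k^2 - 5.3*k - 0.93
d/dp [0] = 0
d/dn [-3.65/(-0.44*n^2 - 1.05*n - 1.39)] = (-3.212*n - 3.8325)/(0.44*n^2 + 1.05*n + 1.39)^2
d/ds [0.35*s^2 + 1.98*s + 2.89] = 0.7*s + 1.98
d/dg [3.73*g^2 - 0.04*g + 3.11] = 7.46*g - 0.04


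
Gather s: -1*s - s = -2*s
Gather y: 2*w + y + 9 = 2*w + y + 9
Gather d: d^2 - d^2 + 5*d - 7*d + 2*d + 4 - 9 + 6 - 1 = 0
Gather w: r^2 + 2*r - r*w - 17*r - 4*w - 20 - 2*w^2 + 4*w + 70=r^2 - r*w - 15*r - 2*w^2 + 50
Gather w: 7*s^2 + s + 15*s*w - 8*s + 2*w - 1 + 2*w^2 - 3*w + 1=7*s^2 - 7*s + 2*w^2 + w*(15*s - 1)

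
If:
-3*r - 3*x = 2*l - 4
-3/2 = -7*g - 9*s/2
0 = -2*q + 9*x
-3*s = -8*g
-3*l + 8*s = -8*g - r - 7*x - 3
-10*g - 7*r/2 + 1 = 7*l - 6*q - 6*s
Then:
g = 3/38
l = 25303/9557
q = 21924/9557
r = -8998/9557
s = 4/19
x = 4872/9557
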